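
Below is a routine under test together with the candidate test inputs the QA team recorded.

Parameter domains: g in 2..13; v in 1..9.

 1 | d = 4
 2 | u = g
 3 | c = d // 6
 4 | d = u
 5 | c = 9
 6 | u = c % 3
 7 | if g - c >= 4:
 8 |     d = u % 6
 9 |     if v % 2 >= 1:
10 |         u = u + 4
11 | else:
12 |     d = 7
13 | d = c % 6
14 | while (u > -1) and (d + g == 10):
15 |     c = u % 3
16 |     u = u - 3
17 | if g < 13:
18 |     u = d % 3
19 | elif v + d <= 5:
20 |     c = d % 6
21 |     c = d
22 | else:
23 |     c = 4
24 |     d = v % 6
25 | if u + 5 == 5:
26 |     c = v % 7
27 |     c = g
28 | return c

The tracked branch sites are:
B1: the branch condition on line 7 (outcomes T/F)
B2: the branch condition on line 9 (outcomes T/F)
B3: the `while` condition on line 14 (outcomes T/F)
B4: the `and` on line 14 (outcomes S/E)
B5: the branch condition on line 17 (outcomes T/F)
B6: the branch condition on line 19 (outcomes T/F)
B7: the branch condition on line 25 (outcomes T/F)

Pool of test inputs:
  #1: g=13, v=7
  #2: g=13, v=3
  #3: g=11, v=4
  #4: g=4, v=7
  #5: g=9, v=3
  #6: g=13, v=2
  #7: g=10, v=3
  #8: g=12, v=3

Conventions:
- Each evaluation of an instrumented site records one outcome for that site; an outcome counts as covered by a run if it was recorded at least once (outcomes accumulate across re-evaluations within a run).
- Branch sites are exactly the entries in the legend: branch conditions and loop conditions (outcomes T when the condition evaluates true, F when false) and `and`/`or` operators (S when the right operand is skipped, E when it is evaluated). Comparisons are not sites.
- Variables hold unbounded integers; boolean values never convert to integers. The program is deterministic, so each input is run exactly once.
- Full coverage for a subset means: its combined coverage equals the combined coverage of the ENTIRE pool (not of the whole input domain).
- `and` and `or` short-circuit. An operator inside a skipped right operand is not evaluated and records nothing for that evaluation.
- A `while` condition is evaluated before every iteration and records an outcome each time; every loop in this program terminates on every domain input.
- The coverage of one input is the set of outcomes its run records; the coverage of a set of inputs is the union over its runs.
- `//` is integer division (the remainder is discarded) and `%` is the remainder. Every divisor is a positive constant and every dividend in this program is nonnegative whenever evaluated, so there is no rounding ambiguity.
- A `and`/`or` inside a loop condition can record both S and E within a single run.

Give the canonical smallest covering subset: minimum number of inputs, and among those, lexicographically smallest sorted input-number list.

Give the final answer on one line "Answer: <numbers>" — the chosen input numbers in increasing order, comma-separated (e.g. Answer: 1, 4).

run #1 (g=13, v=7) records B1=T, B2=T, B3=F, B4=E, B5=F, B6=F, B7=F
run #2 (g=13, v=3) records B1=T, B2=T, B3=F, B4=E, B5=F, B6=F, B7=F
run #3 (g=11, v=4) records B1=F, B3=F, B4=E, B5=T, B7=T
run #4 (g=4, v=7) records B1=F, B3=F, B4=E, B5=T, B7=T
run #5 (g=9, v=3) records B1=F, B3=F, B4=E, B5=T, B7=T
run #6 (g=13, v=2) records B1=T, B2=F, B3=F, B4=E, B5=F, B6=T, B7=T
run #7 (g=10, v=3) records B1=F, B3=F, B4=E, B5=T, B7=T
run #8 (g=12, v=3) records B1=F, B3=F, B4=E, B5=T, B7=T
union over all inputs: B1=T, B1=F, B2=T, B2=F, B3=F, B4=E, B5=T, B5=F, B6=T, B6=F, B7=T, B7=F (12 outcomes)
no size-1 subset reaches all 12 outcomes (best union: 7/12)
no size-2 subset reaches all 12 outcomes (best union: 10/12)
at size 3, {1, 3, 6} reaches all 12 outcomes; every lexicographically earlier size-3 subset fails

Answer: 1, 3, 6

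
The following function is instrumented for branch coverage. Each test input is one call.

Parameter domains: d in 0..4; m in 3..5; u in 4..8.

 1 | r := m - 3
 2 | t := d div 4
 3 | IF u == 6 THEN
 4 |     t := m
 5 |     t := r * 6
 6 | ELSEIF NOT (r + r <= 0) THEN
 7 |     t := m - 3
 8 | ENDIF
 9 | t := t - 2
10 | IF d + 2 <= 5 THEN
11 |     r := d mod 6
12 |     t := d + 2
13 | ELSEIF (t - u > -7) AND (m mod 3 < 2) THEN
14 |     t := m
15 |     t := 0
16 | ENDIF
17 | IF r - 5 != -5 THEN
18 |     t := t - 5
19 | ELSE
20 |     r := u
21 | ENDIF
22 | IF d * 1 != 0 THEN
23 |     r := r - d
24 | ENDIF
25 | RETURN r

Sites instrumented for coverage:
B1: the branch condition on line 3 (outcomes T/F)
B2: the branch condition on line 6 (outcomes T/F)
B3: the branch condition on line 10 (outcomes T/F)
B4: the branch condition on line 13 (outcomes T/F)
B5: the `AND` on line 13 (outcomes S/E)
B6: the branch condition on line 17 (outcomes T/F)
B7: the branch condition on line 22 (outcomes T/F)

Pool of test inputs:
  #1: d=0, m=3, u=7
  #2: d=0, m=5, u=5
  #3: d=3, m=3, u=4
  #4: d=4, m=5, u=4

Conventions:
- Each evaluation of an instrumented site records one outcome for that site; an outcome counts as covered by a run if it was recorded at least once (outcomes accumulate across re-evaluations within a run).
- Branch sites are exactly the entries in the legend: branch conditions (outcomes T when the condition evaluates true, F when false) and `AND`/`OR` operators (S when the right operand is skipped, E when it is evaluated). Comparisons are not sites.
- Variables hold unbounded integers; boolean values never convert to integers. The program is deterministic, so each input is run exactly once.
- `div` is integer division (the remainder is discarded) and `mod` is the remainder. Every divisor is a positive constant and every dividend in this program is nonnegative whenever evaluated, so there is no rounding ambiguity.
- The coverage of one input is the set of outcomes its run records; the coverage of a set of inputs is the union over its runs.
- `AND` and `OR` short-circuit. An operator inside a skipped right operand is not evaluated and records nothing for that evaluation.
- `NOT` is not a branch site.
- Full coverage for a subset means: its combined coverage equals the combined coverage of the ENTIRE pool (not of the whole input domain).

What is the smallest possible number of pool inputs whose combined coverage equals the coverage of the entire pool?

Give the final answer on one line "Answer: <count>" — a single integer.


#1 (d=0, m=3, u=7) -> B1->F, B2->F, B3->T, B6->F, B7->F; covered: B1=F, B2=F, B3=T, B6=F, B7=F
#2 (d=0, m=5, u=5) -> B1->F, B2->T, B3->T, B6->F, B7->F; covered: B1=F, B2=T, B3=T, B6=F, B7=F
#3 (d=3, m=3, u=4) -> B1->F, B2->F, B3->T, B6->T, B7->T; covered: B1=F, B2=F, B3=T, B6=T, B7=T
#4 (d=4, m=5, u=4) -> B1->F, B2->T, B3->F, B5->E, B4->F, B6->T, B7->T; covered: B1=F, B2=T, B3=F, B4=F, B5=E, B6=T, B7=T
pool-wide coverage (11 outcomes): B1=F, B2=T, B2=F, B3=T, B3=F, B4=F, B5=E, B6=T, B6=F, B7=T, B7=F
size 1 is not enough: best union over all size-1 subsets is 7/11
the canonical winner is {1, 4}: size 2, full 11-outcome coverage, earliest index list among size-2 covers
Answer: 2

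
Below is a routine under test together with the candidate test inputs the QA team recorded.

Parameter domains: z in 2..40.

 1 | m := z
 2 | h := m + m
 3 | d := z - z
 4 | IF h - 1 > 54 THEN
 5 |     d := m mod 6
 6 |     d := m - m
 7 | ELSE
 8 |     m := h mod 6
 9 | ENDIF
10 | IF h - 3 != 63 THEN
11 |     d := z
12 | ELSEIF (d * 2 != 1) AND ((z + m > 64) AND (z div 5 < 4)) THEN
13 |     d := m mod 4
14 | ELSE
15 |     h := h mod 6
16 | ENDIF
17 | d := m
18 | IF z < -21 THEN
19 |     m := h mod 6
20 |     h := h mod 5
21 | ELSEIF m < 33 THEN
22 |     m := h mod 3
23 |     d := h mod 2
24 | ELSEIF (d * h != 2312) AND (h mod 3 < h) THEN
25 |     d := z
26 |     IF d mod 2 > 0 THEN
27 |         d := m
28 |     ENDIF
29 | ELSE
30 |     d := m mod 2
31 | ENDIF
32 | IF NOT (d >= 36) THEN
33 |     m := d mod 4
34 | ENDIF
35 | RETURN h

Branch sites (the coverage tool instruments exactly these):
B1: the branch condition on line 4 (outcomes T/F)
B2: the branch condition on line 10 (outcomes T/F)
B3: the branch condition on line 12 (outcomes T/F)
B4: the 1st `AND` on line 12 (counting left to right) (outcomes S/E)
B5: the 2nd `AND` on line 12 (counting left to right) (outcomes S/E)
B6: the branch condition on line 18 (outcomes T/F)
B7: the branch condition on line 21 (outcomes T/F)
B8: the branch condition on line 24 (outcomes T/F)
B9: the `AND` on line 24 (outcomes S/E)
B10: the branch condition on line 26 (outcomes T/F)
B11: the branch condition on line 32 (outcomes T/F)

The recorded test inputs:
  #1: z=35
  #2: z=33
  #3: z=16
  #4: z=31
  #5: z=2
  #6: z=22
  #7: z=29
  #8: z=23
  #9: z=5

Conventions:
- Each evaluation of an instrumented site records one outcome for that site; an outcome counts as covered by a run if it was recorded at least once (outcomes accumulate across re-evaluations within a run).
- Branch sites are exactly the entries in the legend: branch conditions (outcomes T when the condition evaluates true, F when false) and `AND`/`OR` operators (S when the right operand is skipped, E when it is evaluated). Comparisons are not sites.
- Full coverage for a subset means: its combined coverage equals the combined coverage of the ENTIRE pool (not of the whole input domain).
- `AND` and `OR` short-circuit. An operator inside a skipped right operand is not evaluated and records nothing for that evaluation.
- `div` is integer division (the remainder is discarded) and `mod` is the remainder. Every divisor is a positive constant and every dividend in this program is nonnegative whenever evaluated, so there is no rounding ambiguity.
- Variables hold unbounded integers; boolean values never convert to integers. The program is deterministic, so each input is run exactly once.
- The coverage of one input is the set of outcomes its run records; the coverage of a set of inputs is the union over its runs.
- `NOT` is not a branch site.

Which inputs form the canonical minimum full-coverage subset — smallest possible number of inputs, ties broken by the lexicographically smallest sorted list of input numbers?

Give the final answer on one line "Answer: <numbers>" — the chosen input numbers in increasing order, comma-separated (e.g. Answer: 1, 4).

input #1, z=35: events B1->T, B2->T, B6->F, B7->F, B9->E, B8->T, B10->T, B11->T; outcomes B1=T, B2=T, B6=F, B7=F, B8=T, B9=E, B10=T, B11=T
input #2, z=33: events B1->T, B2->F, B4->E, B5->E, B3->F, B6->F, B7->F, B9->E, B8->F, B11->T; outcomes B1=T, B2=F, B3=F, B4=E, B5=E, B6=F, B7=F, B8=F, B9=E, B11=T
input #3, z=16: events B1->F, B2->T, B6->F, B7->T, B11->T; outcomes B1=F, B2=T, B6=F, B7=T, B11=T
input #4, z=31: events B1->T, B2->T, B6->F, B7->T, B11->T; outcomes B1=T, B2=T, B6=F, B7=T, B11=T
input #5, z=2: events B1->F, B2->T, B6->F, B7->T, B11->T; outcomes B1=F, B2=T, B6=F, B7=T, B11=T
input #6, z=22: events B1->F, B2->T, B6->F, B7->T, B11->T; outcomes B1=F, B2=T, B6=F, B7=T, B11=T
input #7, z=29: events B1->T, B2->T, B6->F, B7->T, B11->T; outcomes B1=T, B2=T, B6=F, B7=T, B11=T
input #8, z=23: events B1->F, B2->T, B6->F, B7->T, B11->T; outcomes B1=F, B2=T, B6=F, B7=T, B11=T
input #9, z=5: events B1->F, B2->T, B6->F, B7->T, B11->T; outcomes B1=F, B2=T, B6=F, B7=T, B11=T
pool-wide coverage (15 outcomes): B1=T, B1=F, B2=T, B2=F, B3=F, B4=E, B5=E, B6=F, B7=T, B7=F, B8=T, B8=F, B9=E, B10=T, B11=T
every size-1 subset falls short of the 15 outcomes (best: 10/15)
every size-2 subset falls short of the 15 outcomes (best: 13/15)
inputs {1, 2, 3} (size 3) cover everything; no size-3 subset with a lexicographically smaller index list covers all 15

Answer: 1, 2, 3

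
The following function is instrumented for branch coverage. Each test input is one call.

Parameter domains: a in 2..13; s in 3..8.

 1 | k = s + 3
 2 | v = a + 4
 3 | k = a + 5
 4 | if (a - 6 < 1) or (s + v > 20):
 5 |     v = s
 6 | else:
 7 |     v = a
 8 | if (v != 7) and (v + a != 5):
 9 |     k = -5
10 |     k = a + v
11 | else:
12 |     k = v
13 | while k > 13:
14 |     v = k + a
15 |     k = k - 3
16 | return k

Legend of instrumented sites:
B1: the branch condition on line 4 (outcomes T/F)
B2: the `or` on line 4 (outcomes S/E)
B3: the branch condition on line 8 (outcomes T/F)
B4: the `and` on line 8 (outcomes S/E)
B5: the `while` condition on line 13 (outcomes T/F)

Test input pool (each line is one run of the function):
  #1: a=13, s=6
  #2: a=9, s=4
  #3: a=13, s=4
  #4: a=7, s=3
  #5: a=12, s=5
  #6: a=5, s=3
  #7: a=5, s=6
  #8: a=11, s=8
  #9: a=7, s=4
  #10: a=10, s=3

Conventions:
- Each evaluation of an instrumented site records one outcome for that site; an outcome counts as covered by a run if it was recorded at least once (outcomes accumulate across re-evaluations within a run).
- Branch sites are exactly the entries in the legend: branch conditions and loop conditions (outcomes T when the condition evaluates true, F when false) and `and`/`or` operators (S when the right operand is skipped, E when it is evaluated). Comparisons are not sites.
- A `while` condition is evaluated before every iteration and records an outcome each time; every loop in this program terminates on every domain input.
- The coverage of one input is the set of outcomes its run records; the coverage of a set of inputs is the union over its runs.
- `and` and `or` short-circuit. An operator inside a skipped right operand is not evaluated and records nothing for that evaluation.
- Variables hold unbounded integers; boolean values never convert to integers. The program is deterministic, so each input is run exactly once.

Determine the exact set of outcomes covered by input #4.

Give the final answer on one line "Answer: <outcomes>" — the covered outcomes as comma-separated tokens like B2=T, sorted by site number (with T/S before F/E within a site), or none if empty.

Tracing the run of input #4 (a=7, s=3):
  B2->E, B1->F, B4->S, B3->F, B5->F
as a set, this run covers: B1=F, B2=E, B3=F, B4=S, B5=F

Answer: B1=F, B2=E, B3=F, B4=S, B5=F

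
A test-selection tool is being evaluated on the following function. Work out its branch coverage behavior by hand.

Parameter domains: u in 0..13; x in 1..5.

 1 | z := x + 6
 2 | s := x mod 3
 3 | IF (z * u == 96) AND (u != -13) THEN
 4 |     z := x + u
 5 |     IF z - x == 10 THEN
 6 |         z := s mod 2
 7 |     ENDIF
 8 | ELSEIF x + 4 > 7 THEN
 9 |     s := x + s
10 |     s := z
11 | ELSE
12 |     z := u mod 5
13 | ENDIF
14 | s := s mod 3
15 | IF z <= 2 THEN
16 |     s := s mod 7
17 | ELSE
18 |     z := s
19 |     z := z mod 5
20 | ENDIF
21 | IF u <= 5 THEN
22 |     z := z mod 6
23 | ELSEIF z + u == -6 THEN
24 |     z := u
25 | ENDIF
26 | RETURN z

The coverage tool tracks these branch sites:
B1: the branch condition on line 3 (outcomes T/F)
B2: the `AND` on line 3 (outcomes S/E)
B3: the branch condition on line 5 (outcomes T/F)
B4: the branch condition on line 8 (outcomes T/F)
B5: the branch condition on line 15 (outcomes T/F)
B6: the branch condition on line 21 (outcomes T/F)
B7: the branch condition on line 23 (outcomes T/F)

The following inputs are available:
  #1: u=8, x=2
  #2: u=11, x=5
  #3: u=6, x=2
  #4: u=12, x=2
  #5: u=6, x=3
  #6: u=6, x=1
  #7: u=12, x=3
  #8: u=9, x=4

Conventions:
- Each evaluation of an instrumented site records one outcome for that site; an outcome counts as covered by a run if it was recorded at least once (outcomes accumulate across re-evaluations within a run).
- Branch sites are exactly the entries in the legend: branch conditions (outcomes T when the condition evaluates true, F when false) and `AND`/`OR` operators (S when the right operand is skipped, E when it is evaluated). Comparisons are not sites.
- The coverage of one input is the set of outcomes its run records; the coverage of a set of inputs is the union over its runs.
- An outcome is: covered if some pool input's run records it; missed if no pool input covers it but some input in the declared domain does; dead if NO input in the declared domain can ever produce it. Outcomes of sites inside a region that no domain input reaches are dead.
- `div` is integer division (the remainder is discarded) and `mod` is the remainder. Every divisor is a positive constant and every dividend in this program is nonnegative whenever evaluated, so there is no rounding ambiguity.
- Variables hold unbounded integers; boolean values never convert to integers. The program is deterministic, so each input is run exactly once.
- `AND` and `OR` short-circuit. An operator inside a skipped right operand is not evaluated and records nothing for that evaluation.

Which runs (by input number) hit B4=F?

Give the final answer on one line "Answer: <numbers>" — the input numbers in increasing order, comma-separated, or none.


input #1 (u=8, x=2): records B4=F
input #2 (u=11, x=5): does not record B4=F
input #3 (u=6, x=2): records B4=F
input #4 (u=12, x=2): does not record B4=F
input #5 (u=6, x=3): records B4=F
input #6 (u=6, x=1): records B4=F
input #7 (u=12, x=3): records B4=F
input #8 (u=9, x=4): does not record B4=F
Answer: 1, 3, 5, 6, 7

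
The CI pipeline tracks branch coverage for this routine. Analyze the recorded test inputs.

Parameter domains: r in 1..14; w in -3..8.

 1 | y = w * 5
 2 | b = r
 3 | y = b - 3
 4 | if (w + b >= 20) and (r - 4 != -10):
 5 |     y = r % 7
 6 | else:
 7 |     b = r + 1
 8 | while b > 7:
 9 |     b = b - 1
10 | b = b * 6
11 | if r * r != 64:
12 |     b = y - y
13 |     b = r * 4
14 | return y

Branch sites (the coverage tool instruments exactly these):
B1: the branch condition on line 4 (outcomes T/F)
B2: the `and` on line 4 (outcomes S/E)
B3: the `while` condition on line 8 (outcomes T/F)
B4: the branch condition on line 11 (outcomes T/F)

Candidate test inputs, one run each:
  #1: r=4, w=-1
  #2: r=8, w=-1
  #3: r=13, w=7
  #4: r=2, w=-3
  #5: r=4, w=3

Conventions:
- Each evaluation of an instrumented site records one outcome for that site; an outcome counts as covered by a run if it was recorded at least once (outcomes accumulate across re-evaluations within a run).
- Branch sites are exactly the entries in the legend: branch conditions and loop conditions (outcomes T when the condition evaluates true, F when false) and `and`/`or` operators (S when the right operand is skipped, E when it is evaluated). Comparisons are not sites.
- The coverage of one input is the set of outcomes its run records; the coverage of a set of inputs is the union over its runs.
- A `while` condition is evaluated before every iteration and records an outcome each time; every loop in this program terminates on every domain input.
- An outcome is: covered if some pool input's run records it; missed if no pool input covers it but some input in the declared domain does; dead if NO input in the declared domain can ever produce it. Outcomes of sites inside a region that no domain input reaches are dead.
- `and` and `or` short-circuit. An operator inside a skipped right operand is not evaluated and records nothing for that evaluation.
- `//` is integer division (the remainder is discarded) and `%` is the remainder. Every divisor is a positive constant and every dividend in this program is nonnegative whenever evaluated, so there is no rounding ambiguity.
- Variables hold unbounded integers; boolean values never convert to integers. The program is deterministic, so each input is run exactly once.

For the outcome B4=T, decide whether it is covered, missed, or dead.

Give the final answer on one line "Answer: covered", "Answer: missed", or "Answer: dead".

B4=T is recorded by pool input(s) 1, 3, 4, 5 -> covered

Answer: covered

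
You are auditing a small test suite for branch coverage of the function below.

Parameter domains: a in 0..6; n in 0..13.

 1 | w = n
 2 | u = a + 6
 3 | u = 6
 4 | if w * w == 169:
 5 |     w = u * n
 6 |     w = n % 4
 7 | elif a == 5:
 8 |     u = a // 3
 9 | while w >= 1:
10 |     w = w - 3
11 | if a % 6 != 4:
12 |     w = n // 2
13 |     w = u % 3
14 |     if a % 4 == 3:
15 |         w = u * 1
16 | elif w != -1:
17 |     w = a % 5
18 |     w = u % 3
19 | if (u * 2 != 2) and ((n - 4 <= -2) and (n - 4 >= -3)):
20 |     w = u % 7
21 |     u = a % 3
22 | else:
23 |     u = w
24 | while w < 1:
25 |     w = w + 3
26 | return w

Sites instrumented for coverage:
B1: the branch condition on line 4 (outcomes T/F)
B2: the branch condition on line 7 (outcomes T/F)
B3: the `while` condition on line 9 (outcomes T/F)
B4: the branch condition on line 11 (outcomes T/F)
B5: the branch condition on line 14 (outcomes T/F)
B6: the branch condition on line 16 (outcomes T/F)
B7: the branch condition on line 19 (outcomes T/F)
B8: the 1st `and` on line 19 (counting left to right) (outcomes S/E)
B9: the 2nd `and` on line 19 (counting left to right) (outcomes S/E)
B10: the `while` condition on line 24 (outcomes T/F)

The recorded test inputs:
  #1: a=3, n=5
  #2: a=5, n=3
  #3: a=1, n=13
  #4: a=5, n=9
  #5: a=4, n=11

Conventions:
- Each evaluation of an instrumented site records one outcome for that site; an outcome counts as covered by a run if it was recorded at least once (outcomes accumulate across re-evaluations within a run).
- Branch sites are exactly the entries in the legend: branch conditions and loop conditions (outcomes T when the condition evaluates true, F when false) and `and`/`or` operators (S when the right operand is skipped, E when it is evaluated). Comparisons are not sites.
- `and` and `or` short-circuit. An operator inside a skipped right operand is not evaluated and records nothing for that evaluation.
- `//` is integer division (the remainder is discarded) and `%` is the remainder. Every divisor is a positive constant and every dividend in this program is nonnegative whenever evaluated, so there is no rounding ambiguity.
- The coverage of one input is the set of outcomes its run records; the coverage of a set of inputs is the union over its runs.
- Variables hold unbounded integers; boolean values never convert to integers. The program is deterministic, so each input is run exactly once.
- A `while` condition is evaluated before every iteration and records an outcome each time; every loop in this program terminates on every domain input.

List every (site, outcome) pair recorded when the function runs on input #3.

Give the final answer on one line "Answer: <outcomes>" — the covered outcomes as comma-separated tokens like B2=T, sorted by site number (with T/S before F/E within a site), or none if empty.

Simulating input #3 (a=1, n=13) step by step:
  B1->T, B3->T, B3->F, B4->T, B5->F, B8->E, B9->S, B7->F, B10->T, B10->F
collecting distinct outcomes: B1=T, B3=T, B3=F, B4=T, B5=F, B7=F, B8=E, B9=S, B10=T, B10=F

Answer: B1=T, B3=T, B3=F, B4=T, B5=F, B7=F, B8=E, B9=S, B10=T, B10=F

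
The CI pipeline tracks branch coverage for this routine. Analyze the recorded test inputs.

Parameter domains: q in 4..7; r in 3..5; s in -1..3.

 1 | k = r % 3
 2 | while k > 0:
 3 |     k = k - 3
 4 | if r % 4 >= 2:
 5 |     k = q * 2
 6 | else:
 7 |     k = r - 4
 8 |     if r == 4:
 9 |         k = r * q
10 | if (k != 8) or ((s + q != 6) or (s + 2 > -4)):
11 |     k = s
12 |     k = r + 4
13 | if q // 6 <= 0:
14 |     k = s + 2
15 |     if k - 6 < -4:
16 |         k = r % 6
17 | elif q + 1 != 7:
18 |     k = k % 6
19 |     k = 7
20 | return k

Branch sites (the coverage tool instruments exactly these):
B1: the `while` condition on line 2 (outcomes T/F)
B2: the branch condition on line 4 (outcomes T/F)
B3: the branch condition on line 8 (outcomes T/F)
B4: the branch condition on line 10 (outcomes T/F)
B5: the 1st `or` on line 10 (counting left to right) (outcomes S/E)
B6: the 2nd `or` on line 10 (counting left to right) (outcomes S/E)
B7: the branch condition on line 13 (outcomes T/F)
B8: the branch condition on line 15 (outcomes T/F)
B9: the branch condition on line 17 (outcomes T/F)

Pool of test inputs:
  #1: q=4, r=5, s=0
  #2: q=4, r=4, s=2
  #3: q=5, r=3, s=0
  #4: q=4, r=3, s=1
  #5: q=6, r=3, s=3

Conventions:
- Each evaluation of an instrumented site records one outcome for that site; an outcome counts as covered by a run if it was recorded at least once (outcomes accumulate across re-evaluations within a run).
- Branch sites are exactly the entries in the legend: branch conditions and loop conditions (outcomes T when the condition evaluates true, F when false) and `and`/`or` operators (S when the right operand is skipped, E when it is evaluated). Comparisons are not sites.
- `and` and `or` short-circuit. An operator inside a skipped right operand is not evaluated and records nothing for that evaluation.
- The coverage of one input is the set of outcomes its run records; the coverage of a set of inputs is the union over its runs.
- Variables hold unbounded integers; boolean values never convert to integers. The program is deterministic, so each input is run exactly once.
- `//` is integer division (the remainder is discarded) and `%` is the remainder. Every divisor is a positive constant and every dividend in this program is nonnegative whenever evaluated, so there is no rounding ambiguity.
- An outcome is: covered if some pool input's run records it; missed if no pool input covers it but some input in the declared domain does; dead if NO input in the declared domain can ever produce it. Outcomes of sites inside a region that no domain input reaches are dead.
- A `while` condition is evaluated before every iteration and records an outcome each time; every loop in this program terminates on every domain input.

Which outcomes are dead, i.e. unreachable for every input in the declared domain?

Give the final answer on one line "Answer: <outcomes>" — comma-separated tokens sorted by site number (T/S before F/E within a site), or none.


exhaustive pass over the 60-input domain:
  B4=F: never recorded by any domain input -> dead
  reachable outcomes have witnesses, e.g. B1=T (e.g. q=4, r=4, s=-1), B1=F (e.g. q=4, r=3, s=-1), B2=T (e.g. q=4, r=3, s=-1), B2=F (e.g. q=4, r=4, s=-1)
Answer: B4=F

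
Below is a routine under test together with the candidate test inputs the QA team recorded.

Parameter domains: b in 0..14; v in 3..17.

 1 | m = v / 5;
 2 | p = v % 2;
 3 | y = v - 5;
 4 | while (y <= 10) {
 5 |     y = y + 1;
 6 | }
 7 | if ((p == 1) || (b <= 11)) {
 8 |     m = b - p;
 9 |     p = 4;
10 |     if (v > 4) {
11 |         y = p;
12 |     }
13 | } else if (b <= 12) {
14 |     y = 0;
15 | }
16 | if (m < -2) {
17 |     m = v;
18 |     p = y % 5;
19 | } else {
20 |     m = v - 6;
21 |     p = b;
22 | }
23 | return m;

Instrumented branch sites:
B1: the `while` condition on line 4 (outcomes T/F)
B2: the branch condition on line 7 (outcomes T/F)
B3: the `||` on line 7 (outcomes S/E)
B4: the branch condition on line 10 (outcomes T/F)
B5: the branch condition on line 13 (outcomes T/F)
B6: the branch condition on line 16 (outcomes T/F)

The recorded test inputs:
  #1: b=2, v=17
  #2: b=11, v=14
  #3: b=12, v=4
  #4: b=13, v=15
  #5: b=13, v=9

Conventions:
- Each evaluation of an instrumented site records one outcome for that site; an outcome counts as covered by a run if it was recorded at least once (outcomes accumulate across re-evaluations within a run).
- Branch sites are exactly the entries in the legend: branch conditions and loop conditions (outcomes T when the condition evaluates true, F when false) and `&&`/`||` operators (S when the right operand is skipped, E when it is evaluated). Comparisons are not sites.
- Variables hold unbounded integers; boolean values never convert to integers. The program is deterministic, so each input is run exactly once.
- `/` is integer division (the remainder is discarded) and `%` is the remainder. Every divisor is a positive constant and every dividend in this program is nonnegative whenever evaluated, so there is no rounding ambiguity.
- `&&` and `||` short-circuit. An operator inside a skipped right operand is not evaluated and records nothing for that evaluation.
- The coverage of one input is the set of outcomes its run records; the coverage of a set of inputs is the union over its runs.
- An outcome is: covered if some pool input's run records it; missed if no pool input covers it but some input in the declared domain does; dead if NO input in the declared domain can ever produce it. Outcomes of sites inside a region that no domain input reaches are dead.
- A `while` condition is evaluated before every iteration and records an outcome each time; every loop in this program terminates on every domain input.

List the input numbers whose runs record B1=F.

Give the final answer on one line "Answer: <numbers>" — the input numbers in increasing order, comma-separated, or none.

input #1 (b=2, v=17): covers B1=F
input #2 (b=11, v=14): covers B1=F
input #3 (b=12, v=4): covers B1=F
input #4 (b=13, v=15): covers B1=F
input #5 (b=13, v=9): covers B1=F

Answer: 1, 2, 3, 4, 5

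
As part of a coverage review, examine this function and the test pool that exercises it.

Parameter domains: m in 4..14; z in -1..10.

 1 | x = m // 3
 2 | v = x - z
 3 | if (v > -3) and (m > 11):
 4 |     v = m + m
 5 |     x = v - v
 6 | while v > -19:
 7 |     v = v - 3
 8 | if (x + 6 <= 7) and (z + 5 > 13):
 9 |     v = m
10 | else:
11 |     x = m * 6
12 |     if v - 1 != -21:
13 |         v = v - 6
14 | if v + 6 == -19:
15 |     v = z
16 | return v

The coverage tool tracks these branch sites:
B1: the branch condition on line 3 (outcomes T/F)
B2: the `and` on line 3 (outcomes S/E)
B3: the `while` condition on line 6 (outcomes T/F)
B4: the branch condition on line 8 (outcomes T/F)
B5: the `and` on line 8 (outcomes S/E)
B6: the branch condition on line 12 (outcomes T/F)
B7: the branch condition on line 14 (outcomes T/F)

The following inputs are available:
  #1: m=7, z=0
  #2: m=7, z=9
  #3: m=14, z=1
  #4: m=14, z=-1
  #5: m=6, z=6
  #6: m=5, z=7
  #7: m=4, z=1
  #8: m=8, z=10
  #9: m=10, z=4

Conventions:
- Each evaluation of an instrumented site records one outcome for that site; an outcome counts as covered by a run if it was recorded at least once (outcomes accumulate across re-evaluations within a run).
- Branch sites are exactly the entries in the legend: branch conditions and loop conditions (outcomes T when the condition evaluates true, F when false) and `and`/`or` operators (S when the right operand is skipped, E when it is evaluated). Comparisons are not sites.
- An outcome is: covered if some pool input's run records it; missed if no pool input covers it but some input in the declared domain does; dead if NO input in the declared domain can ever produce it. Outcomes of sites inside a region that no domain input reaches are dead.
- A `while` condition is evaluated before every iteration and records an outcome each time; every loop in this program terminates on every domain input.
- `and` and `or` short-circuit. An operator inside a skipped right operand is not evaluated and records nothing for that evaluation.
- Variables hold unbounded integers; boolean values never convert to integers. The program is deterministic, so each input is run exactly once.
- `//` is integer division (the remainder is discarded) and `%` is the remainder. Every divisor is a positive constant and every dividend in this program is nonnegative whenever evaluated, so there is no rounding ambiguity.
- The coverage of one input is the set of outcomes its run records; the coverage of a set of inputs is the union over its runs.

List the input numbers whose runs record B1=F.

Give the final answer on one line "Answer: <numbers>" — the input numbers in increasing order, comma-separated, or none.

input #1 (m=7, z=0): records B1=F
input #2 (m=7, z=9): records B1=F
input #3 (m=14, z=1): does not record B1=F
input #4 (m=14, z=-1): does not record B1=F
input #5 (m=6, z=6): records B1=F
input #6 (m=5, z=7): records B1=F
input #7 (m=4, z=1): records B1=F
input #8 (m=8, z=10): records B1=F
input #9 (m=10, z=4): records B1=F

Answer: 1, 2, 5, 6, 7, 8, 9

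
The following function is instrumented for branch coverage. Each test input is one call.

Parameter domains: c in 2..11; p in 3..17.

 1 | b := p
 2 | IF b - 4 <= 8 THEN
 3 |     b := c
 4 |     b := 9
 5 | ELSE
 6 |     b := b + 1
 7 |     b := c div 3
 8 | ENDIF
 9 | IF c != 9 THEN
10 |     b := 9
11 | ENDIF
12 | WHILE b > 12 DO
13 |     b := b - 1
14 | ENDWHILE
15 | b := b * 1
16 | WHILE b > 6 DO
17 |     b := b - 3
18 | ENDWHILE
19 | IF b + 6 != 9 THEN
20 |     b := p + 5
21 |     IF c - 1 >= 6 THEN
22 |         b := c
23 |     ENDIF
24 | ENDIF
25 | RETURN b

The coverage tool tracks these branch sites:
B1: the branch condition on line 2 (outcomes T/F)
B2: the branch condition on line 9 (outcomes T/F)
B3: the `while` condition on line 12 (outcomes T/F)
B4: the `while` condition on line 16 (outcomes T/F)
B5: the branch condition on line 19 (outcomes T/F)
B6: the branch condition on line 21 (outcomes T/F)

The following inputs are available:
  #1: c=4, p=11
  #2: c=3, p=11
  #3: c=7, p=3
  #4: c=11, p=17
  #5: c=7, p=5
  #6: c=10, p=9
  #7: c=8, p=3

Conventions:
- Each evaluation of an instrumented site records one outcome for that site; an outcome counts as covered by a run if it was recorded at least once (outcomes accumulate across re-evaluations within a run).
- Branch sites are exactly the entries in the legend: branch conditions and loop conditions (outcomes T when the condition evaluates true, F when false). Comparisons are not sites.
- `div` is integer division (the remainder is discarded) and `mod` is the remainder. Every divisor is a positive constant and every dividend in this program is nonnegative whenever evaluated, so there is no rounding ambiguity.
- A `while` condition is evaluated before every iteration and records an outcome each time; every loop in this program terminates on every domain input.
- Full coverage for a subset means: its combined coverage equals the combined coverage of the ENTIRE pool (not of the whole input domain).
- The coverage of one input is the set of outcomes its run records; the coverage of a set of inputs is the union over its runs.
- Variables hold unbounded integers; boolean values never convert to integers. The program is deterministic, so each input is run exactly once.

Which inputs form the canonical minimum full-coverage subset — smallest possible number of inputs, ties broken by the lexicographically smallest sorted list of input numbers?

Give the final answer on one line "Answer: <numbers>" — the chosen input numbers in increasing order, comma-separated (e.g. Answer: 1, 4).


input #1, c=4, p=11: events B1->T, B2->T, B3->F, B4->T, B4->F, B5->T, B6->F; outcomes B1=T, B2=T, B3=F, B4=T, B4=F, B5=T, B6=F
input #2, c=3, p=11: events B1->T, B2->T, B3->F, B4->T, B4->F, B5->T, B6->F; outcomes B1=T, B2=T, B3=F, B4=T, B4=F, B5=T, B6=F
input #3, c=7, p=3: events B1->T, B2->T, B3->F, B4->T, B4->F, B5->T, B6->T; outcomes B1=T, B2=T, B3=F, B4=T, B4=F, B5=T, B6=T
input #4, c=11, p=17: events B1->F, B2->T, B3->F, B4->T, B4->F, B5->T, B6->T; outcomes B1=F, B2=T, B3=F, B4=T, B4=F, B5=T, B6=T
input #5, c=7, p=5: events B1->T, B2->T, B3->F, B4->T, B4->F, B5->T, B6->T; outcomes B1=T, B2=T, B3=F, B4=T, B4=F, B5=T, B6=T
input #6, c=10, p=9: events B1->T, B2->T, B3->F, B4->T, B4->F, B5->T, B6->T; outcomes B1=T, B2=T, B3=F, B4=T, B4=F, B5=T, B6=T
input #7, c=8, p=3: events B1->T, B2->T, B3->F, B4->T, B4->F, B5->T, B6->T; outcomes B1=T, B2=T, B3=F, B4=T, B4=F, B5=T, B6=T
the full pool covers 9 outcomes: B1=T, B1=F, B2=T, B3=F, B4=T, B4=F, B5=T, B6=T, B6=F
checked all size-1 subsets: none covers 9 outcomes (max 7/9)
size 2: inputs {1, 4} cover all 9 outcomes, and no lexicographically smaller subset of this size does
Answer: 1, 4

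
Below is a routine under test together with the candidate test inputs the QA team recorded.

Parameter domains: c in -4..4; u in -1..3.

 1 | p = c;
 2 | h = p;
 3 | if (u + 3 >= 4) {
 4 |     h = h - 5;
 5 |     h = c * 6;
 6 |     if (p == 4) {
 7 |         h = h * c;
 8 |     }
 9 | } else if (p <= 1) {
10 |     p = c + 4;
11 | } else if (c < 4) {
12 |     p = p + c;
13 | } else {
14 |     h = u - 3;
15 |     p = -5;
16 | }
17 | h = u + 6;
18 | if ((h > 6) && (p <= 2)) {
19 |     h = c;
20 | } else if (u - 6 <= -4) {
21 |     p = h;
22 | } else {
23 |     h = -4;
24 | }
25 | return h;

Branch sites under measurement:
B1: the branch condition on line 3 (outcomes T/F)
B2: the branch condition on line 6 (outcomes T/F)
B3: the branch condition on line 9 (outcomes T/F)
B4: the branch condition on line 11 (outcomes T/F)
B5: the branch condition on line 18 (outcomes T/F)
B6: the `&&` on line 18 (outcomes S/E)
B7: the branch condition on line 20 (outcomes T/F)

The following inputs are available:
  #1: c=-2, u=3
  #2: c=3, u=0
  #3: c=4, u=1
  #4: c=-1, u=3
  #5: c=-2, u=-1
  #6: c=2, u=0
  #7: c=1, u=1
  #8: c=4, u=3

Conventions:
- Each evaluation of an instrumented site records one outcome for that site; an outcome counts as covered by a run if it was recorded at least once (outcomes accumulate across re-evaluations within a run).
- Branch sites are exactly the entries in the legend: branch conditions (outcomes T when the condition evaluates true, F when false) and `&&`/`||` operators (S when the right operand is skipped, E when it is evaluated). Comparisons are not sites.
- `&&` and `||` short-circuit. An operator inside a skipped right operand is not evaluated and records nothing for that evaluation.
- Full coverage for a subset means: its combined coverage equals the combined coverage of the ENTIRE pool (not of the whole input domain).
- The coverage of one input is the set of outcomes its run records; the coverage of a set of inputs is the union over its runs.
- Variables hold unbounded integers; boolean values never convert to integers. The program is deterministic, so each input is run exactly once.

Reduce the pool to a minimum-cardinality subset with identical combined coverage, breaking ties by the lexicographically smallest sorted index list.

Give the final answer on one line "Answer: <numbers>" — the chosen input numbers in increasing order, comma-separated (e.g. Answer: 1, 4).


test 1 (c=-2, u=3) fires B1->T, B2->F, B6->E, B5->T; hits B1=T, B2=F, B5=T, B6=E
test 2 (c=3, u=0) fires B1->F, B3->F, B4->T, B6->S, B5->F, B7->T; hits B1=F, B3=F, B4=T, B5=F, B6=S, B7=T
test 3 (c=4, u=1) fires B1->T, B2->T, B6->E, B5->F, B7->T; hits B1=T, B2=T, B5=F, B6=E, B7=T
test 4 (c=-1, u=3) fires B1->T, B2->F, B6->E, B5->T; hits B1=T, B2=F, B5=T, B6=E
test 5 (c=-2, u=-1) fires B1->F, B3->T, B6->S, B5->F, B7->T; hits B1=F, B3=T, B5=F, B6=S, B7=T
test 6 (c=2, u=0) fires B1->F, B3->F, B4->T, B6->S, B5->F, B7->T; hits B1=F, B3=F, B4=T, B5=F, B6=S, B7=T
test 7 (c=1, u=1) fires B1->T, B2->F, B6->E, B5->T; hits B1=T, B2=F, B5=T, B6=E
test 8 (c=4, u=3) fires B1->T, B2->T, B6->E, B5->F, B7->F; hits B1=T, B2=T, B5=F, B6=E, B7=F
the full pool covers 13 outcomes: B1=T, B1=F, B2=T, B2=F, B3=T, B3=F, B4=T, B5=T, B5=F, B6=S, B6=E, B7=T, B7=F
no size-1 subset reaches all 13 outcomes (best union: 6/13)
no size-2 subset reaches all 13 outcomes (best union: 10/13)
no size-3 subset reaches all 13 outcomes (best union: 12/13)
at size 4, {1, 2, 5, 8} reaches all 13 outcomes; every lexicographically earlier size-4 subset fails
Answer: 1, 2, 5, 8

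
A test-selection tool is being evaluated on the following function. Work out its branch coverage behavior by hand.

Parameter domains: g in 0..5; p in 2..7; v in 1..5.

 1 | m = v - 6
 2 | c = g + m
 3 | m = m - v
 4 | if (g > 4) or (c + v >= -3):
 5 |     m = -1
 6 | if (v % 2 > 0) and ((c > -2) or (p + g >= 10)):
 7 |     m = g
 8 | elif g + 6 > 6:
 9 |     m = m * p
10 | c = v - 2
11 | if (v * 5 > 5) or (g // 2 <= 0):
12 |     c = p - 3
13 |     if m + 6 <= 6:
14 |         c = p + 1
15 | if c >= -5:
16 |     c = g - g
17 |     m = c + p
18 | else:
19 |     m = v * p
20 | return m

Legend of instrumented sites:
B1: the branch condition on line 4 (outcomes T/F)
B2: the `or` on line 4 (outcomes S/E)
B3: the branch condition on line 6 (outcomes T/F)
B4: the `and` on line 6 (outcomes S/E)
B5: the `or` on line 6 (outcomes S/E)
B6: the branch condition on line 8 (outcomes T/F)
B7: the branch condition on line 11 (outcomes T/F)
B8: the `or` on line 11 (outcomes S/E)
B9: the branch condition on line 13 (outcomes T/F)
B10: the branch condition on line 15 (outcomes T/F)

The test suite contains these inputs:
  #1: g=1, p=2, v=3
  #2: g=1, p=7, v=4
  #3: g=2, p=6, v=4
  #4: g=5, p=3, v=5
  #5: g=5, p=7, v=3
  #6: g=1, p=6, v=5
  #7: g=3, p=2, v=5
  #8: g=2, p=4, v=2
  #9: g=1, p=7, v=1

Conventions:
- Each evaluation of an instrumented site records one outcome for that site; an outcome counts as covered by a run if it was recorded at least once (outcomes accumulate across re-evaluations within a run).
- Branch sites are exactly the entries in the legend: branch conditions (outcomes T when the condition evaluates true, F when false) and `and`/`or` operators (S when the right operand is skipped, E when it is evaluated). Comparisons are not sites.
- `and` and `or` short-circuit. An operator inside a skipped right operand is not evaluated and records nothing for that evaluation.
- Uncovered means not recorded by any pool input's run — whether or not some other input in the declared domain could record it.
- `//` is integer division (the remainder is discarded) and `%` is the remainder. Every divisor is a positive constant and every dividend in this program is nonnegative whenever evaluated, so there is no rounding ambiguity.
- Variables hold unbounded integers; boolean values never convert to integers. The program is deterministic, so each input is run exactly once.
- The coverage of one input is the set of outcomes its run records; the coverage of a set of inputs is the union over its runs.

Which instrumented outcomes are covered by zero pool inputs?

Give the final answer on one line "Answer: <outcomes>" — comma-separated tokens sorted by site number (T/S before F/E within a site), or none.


run #1 (g=1, p=2, v=3) runs B2->E, B1->T, B4->E, B5->E, B3->F, B6->T, B8->S, B7->T, B9->T, B10->T; records B1=T, B2=E, B3=F, B4=E, B5=E, B6=T, B7=T, B8=S, B9=T, B10=T
run #2 (g=1, p=7, v=4) runs B2->E, B1->T, B4->S, B3->F, B6->T, B8->S, B7->T, B9->T, B10->T; records B1=T, B2=E, B3=F, B4=S, B6=T, B7=T, B8=S, B9=T, B10=T
run #3 (g=2, p=6, v=4) runs B2->E, B1->T, B4->S, B3->F, B6->T, B8->S, B7->T, B9->T, B10->T; records B1=T, B2=E, B3=F, B4=S, B6=T, B7=T, B8=S, B9=T, B10=T
run #4 (g=5, p=3, v=5) runs B2->S, B1->T, B4->E, B5->S, B3->T, B8->S, B7->T, B9->F, B10->T; records B1=T, B2=S, B3=T, B4=E, B5=S, B7=T, B8=S, B9=F, B10=T
run #5 (g=5, p=7, v=3) runs B2->S, B1->T, B4->E, B5->S, B3->T, B8->S, B7->T, B9->F, B10->T; records B1=T, B2=S, B3=T, B4=E, B5=S, B7=T, B8=S, B9=F, B10=T
run #6 (g=1, p=6, v=5) runs B2->E, B1->T, B4->E, B5->S, B3->T, B8->S, B7->T, B9->F, B10->T; records B1=T, B2=E, B3=T, B4=E, B5=S, B7=T, B8=S, B9=F, B10=T
run #7 (g=3, p=2, v=5) runs B2->E, B1->T, B4->E, B5->S, B3->T, B8->S, B7->T, B9->F, B10->T; records B1=T, B2=E, B3=T, B4=E, B5=S, B7=T, B8=S, B9=F, B10=T
run #8 (g=2, p=4, v=2) runs B2->E, B1->T, B4->S, B3->F, B6->T, B8->S, B7->T, B9->T, B10->T; records B1=T, B2=E, B3=F, B4=S, B6=T, B7=T, B8=S, B9=T, B10=T
run #9 (g=1, p=7, v=1) runs B2->E, B1->T, B4->E, B5->E, B3->F, B6->T, B8->E, B7->T, B9->T, B10->T; records B1=T, B2=E, B3=F, B4=E, B5=E, B6=T, B7=T, B8=E, B9=T, B10=T
union over the pool: B1=T, B2=S, B2=E, B3=T, B3=F, B4=S, B4=E, B5=S, B5=E, B6=T, B7=T, B8=S, B8=E, B9=T, B9=F, B10=T
uncovered (4 of 20): B1=F, B6=F, B7=F, B10=F
Answer: B1=F, B6=F, B7=F, B10=F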